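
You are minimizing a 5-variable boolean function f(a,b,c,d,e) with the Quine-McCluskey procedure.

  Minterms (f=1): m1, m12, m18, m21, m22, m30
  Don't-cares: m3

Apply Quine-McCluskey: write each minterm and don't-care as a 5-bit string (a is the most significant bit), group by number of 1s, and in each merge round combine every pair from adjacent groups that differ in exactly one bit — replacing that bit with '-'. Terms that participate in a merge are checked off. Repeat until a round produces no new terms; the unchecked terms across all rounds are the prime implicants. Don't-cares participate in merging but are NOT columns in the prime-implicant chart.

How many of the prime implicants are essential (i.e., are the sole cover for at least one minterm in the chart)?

Round 0: 00001✓ 00011✓ 01100 10010✓ 10101 10110✓ 11110✓
Round 1: 000-1 1-110 10-10
PIs = {000-1, 01100, 1-110, 10-10, 10101}
Coverage chart:
  m1: 000-1 ←essential
  m12: 01100 ←essential
  m18: 10-10 ←essential
  m21: 10101 ←essential
  m22: 1-110,10-10
  m30: 1-110 ←essential
Essential: 000-1, 01100, 1-110, 10-10, 10101

5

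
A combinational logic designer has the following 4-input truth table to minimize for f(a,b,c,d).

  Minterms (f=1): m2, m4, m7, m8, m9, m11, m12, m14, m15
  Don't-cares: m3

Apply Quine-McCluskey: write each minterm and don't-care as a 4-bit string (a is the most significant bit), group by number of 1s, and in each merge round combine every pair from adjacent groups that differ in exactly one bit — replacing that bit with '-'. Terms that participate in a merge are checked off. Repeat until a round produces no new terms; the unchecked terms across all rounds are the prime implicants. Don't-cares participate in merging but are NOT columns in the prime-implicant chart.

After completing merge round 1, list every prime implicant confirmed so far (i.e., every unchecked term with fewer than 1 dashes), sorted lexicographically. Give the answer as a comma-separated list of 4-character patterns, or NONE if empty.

size-2^0 implicants → 0010(✓)  0011(✓)  0100(✓)  0111(✓)  1000(✓)  1001(✓)  1011(✓)  1100(✓)  1110(✓)  1111(✓)
size-2^1 implicants → -011(✓)  -100  -111(✓)  0-11(✓)  001-  1-00  1-11(✓)  10-1  100-  11-0  111-
size-2^2 implicants → --11
Unchecked terms (primes): --11, -100, 001-, 1-00, 10-1, 100-, 11-0, 111-

NONE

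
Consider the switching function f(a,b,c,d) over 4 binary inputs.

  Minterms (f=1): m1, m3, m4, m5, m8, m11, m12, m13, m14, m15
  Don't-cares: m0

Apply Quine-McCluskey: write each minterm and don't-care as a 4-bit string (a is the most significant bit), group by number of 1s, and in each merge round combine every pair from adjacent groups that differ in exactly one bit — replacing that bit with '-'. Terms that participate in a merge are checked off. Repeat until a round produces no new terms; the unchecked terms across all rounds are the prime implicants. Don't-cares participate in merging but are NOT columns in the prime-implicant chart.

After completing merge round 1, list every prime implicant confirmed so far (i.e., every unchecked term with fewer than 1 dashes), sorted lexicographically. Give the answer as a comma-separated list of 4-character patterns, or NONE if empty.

NONE

size-2^0 implicants → 0000(✓)  0001(✓)  0011(✓)  0100(✓)  0101(✓)  1000(✓)  1011(✓)  1100(✓)  1101(✓)  1110(✓)  1111(✓)
size-2^1 implicants → -000(✓)  -011  -100(✓)  -101(✓)  0-00(✓)  0-01(✓)  00-1  000-(✓)  010-(✓)  1-00(✓)  1-11  11-0(✓)  11-1(✓)  110-(✓)  111-(✓)
size-2^2 implicants → --00  -10-  0-0-  11--
Unchecked terms (primes): --00, -011, -10-, 0-0-, 00-1, 1-11, 11--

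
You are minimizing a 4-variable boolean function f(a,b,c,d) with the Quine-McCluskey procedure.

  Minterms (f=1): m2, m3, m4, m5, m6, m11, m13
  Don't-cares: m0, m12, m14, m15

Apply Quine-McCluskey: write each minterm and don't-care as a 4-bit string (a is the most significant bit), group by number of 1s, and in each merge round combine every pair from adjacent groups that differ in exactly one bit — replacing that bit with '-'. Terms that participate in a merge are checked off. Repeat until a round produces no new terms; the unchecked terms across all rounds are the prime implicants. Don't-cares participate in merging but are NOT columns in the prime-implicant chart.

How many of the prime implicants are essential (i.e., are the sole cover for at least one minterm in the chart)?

1

size-2^0 implicants → 0000(✓)  0010(✓)  0011(✓)  0100(✓)  0101(✓)  0110(✓)  1011(✓)  1100(✓)  1101(✓)  1110(✓)  1111(✓)
size-2^1 implicants → -011  -100(✓)  -101(✓)  -110(✓)  0-00(✓)  0-10(✓)  00-0(✓)  001-  01-0(✓)  010-(✓)  1-11  11-0(✓)  11-1(✓)  110-(✓)  111-(✓)
size-2^2 implicants → -1-0  -10-  0--0  11--
Unchecked terms (primes): -011, -1-0, -10-, 0--0, 001-, 1-11, 11--
Minterm coverage:
  m2 ⊆ 0--0,001-
  m3 ⊆ -011,001-
  m4 ⊆ -1-0,-10-,0--0
  m5 ⊆ -10- [E]
  m6 ⊆ -1-0,0--0
  m11 ⊆ -011,1-11
  m13 ⊆ -10-,11--
E = {-10-}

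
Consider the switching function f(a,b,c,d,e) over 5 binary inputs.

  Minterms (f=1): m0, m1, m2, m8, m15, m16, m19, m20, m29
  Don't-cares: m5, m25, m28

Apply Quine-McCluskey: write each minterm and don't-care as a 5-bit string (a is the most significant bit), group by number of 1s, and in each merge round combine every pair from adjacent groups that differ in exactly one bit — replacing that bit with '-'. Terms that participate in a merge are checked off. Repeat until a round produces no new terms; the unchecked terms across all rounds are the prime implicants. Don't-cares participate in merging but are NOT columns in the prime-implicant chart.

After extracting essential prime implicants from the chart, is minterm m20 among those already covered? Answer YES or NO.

size-2^0 implicants → 00000(✓)  00001(✓)  00010(✓)  00101(✓)  01000(✓)  01111  10000(✓)  10011  10100(✓)  11001(✓)  11100(✓)  11101(✓)
size-2^1 implicants → -0000  0-000  00-01  000-0  0000-  1-100  10-00  11-01  1110-
Unchecked terms (primes): -0000, 0-000, 00-01, 000-0, 0000-, 01111, 1-100, 10-00, 10011, 11-01, 1110-
Minterm coverage:
  m0 ⊆ -0000,0-000,000-0,0000-
  m1 ⊆ 00-01,0000-
  m2 ⊆ 000-0 [E]
  m8 ⊆ 0-000 [E]
  m15 ⊆ 01111 [E]
  m16 ⊆ -0000,10-00
  m19 ⊆ 10011 [E]
  m20 ⊆ 1-100,10-00
  m29 ⊆ 11-01,1110-
E = {0-000, 000-0, 01111, 10011}

NO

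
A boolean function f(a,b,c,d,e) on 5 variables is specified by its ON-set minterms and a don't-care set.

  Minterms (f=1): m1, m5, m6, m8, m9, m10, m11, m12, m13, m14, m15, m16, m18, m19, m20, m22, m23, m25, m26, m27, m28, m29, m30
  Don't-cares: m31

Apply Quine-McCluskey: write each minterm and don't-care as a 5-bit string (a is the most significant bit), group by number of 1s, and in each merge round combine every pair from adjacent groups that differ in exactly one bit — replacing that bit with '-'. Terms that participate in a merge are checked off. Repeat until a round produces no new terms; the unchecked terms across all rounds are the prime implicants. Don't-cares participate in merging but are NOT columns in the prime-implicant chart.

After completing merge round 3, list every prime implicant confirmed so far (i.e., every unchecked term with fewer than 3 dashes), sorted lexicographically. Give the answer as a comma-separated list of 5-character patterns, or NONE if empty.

--110, 0--01, 1-1-0, 10--0

size-2^0 implicants → 00001(✓)  00101(✓)  00110(✓)  01000(✓)  01001(✓)  01010(✓)  01011(✓)  01100(✓)  01101(✓)  01110(✓)  01111(✓)  10000(✓)  10010(✓)  10011(✓)  10100(✓)  10110(✓)  10111(✓)  11001(✓)  11010(✓)  11011(✓)  11100(✓)  11101(✓)  11110(✓)  11111(✓)
size-2^1 implicants → -0110(✓)  -1001(✓)  -1010(✓)  -1011(✓)  -1100(✓)  -1101(✓)  -1110(✓)  -1111(✓)  0-001(✓)  0-101(✓)  0-110(✓)  00-01(✓)  01-00(✓)  01-01(✓)  01-10(✓)  01-11(✓)  010-0(✓)  010-1(✓)  0100-(✓)  0101-(✓)  011-0(✓)  011-1(✓)  0110-(✓)  0111-(✓)  1-010(✓)  1-011(✓)  1-100(✓)  1-110(✓)  1-111(✓)  10-00(✓)  10-10(✓)  10-11(✓)  100-0(✓)  1001-(✓)  101-0(✓)  1011-(✓)  11-01(✓)  11-10(✓)  11-11(✓)  110-1(✓)  1101-(✓)  111-0(✓)  111-1(✓)  1110-(✓)  1111-(✓)
size-2^2 implicants → --110  -1-01(✓)  -1-10(✓)  -1-11(✓)  -10-1(✓)  -101-(✓)  -11-0(✓)  -11-1(✓)  -110-(✓)  -111-(✓)  0--01  01--0(✓)  01--1(✓)  01-0-(✓)  01-1-(✓)  010--(✓)  011--(✓)  1--10(✓)  1--11(✓)  1-01-(✓)  1-1-0  1-11-(✓)  10--0  10-1-(✓)  11--1(✓)  11-1-(✓)  111--(✓)
size-2^3 implicants → -1--1  -1-1-  -11--  01---  1--1-
Unchecked terms (primes): --110, -1--1, -1-1-, -11--, 0--01, 01---, 1--1-, 1-1-0, 10--0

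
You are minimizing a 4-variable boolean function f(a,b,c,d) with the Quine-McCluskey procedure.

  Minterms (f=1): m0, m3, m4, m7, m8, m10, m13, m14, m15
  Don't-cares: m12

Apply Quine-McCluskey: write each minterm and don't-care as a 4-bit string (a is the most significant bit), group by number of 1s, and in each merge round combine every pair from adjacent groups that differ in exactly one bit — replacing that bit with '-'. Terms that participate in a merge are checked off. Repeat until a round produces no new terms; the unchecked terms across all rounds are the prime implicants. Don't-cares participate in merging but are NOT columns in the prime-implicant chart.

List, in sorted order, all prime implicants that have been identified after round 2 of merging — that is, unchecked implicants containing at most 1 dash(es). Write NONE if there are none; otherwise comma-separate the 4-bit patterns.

[col 0] 0000*, 0011*, 0100*, 0111*, 1000*, 1010*, 1100*, 1101*, 1110*, 1111*
[col 1] -000*, -100*, -111, 0-00*, 0-11, 1-00*, 1-10*, 10-0*, 11-0*, 11-1*, 110-*, 111-*
[col 2] --00, 1--0, 11--
Prime implicants: --00, -111, 0-11, 1--0, 11--

-111, 0-11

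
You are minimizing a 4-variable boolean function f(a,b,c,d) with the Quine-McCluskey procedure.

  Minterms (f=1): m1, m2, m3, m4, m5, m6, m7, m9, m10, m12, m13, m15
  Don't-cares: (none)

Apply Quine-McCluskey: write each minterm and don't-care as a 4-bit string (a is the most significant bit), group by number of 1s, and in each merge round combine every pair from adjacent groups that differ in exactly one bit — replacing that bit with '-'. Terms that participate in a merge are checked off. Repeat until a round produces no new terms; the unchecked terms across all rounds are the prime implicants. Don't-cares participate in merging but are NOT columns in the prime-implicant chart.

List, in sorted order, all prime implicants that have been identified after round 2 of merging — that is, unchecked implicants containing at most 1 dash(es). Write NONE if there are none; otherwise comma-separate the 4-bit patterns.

-010

[col 0] 0001*, 0010*, 0011*, 0100*, 0101*, 0110*, 0111*, 1001*, 1010*, 1100*, 1101*, 1111*
[col 1] -001*, -010, -100*, -101*, -111*, 0-01*, 0-10*, 0-11*, 00-1*, 001-*, 01-0*, 01-1*, 010-*, 011-*, 1-01*, 11-1*, 110-*
[col 2] --01, -1-1, -10-, 0--1, 0-1-, 01--
Prime implicants: --01, -010, -1-1, -10-, 0--1, 0-1-, 01--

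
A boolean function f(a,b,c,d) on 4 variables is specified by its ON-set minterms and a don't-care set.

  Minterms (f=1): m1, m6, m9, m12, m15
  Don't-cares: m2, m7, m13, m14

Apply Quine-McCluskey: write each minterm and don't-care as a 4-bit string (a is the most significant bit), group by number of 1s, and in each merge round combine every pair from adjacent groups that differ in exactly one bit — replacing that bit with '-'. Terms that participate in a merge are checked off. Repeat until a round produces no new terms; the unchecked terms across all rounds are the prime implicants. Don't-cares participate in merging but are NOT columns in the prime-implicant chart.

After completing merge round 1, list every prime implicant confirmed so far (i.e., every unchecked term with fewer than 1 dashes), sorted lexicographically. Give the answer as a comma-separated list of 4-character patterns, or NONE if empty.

[col 0] 0001*, 0010*, 0110*, 0111*, 1001*, 1100*, 1101*, 1110*, 1111*
[col 1] -001, -110*, -111*, 0-10, 011-*, 1-01, 11-0*, 11-1*, 110-*, 111-*
[col 2] -11-, 11--
Prime implicants: -001, -11-, 0-10, 1-01, 11--

NONE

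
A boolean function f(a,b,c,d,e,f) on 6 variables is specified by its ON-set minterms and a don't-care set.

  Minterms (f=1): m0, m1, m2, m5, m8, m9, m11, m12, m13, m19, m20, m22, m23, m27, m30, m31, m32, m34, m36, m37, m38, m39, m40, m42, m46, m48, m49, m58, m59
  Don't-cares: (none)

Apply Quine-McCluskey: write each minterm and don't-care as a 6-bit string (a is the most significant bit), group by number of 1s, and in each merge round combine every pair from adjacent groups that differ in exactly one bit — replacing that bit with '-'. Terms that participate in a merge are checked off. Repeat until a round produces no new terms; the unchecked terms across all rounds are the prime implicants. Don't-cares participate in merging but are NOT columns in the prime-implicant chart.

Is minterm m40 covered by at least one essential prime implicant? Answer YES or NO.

[col 0] 000000*, 000001*, 000010*, 000101*, 001000*, 001001*, 001011*, 001100*, 001101*, 010011*, 010100*, 010110*, 010111*, 011011*, 011110*, 011111*, 100000*, 100010*, 100100*, 100101*, 100110*, 100111*, 101000*, 101010*, 101110*, 110000*, 110001*, 111010*, 111011*
[col 1] -00000*, -00010*, -00101, -01000*, -11011, 0-1011, 00-000*, 00-001*, 00-101*, 000-01*, 0000-0*, 00000-*, 001-00*, 001-01*, 0010-1, 00100-*, 00110-*, 01-011*, 01-110*, 01-111*, 010-11*, 0101-0, 01011-*, 011-11*, 01111-*, 1-0000, 1-1010, 10-000*, 10-010*, 10-110*, 100-00*, 100-10*, 1000-0*, 1001-0*, 1001-1*, 10010-*, 10011-*, 101-10*, 1010-0*, 11000-, 11101-
[col 2] -0-000, -000-0, 00--01, 00-00-, 001-0-, 01--11, 01-11-, 10--10, 10-0-0, 100--0, 1001--
Prime implicants: -0-000, -000-0, -00101, -11011, 0-1011, 00--01, 00-00-, 001-0-, 0010-1, 01--11, 01-11-, 0101-0, 1-0000, 1-1010, 10--10, 10-0-0, 100--0, 1001--, 11000-, 11101-
PI chart (minterm → PIs covering it):
  0 | -0-000,-000-0,00-00-
  1 | 00--01,00-00-
  2 | -000-0  (sole → essential)
  5 | -00101,00--01
  8 | -0-000,00-00-,001-0-
  9 | 00--01,00-00-,001-0-,0010-1
  11 | 0-1011,0010-1
  12 | 001-0-  (sole → essential)
  13 | 00--01,001-0-
  19 | 01--11  (sole → essential)
  20 | 0101-0  (sole → essential)
  22 | 01-11-,0101-0
  23 | 01--11,01-11-
  27 | -11011,0-1011,01--11
  30 | 01-11-  (sole → essential)
  31 | 01--11,01-11-
  32 | -0-000,-000-0,1-0000,10-0-0,100--0
  34 | -000-0,10--10,10-0-0,100--0
  36 | 100--0,1001--
  37 | -00101,1001--
  38 | 10--10,100--0,1001--
  39 | 1001--  (sole → essential)
  40 | -0-000,10-0-0
  42 | 1-1010,10--10,10-0-0
  46 | 10--10  (sole → essential)
  48 | 1-0000,11000-
  49 | 11000-  (sole → essential)
  58 | 1-1010,11101-
  59 | -11011,11101-
Essential prime implicants: -000-0, 001-0-, 01--11, 01-11-, 0101-0, 10--10, 1001--, 11000-

NO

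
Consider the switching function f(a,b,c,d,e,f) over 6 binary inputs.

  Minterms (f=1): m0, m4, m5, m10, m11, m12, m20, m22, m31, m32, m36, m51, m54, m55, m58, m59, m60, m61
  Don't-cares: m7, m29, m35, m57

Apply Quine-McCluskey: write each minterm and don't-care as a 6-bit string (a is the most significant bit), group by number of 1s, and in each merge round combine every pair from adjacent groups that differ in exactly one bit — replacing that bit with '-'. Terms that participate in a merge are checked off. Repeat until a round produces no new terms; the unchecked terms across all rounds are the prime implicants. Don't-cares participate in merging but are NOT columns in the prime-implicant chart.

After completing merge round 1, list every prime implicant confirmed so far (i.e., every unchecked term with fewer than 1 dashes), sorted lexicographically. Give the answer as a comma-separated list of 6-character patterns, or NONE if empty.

NONE

Round 0: 000000✓ 000100✓ 000101✓ 000111✓ 001010✓ 001011✓ 001100✓ 010100✓ 010110✓ 011101✓ 011111✓ 100000✓ 100011✓ 100100✓ 110011✓ 110110✓ 110111✓ 111001✓ 111010✓ 111011✓ 111100✓ 111101✓
Round 1: -00000✓ -00100✓ -10110 -11101 0-0100 00-100 000-00✓ 0001-1 00010- 00101- 0101-0 0111-1 1-0011 100-00✓ 11-011 110-11 11011- 111-01 1110-1 11101- 11110-
Round 2: -00-00
PIs = {-00-00, -10110, -11101, 0-0100, 00-100, 0001-1, 00010-, 00101-, 0101-0, 0111-1, 1-0011, 11-011, 110-11, 11011-, 111-01, 1110-1, 11101-, 11110-}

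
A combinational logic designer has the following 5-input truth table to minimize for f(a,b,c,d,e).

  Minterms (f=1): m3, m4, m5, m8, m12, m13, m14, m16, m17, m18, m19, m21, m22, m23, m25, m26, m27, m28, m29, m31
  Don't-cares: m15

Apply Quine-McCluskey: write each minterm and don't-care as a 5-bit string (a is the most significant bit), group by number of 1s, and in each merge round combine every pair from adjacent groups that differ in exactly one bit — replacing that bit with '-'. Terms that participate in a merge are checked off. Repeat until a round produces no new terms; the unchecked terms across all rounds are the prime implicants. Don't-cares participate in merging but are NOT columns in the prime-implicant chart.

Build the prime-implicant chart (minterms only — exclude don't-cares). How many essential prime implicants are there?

size-2^0 implicants → 00011(✓)  00100(✓)  00101(✓)  01000(✓)  01100(✓)  01101(✓)  01110(✓)  01111(✓)  10000(✓)  10001(✓)  10010(✓)  10011(✓)  10101(✓)  10110(✓)  10111(✓)  11001(✓)  11010(✓)  11011(✓)  11100(✓)  11101(✓)  11111(✓)
size-2^1 implicants → -0011  -0101(✓)  -1100(✓)  -1101(✓)  -1111(✓)  0-100(✓)  0-101(✓)  0010-(✓)  01-00  011-0(✓)  011-1(✓)  0110-(✓)  0111-(✓)  1-001(✓)  1-010(✓)  1-011(✓)  1-101(✓)  1-111(✓)  10-01(✓)  10-10(✓)  10-11(✓)  100-0(✓)  100-1(✓)  1000-(✓)  1001-(✓)  101-1(✓)  1011-(✓)  11-01(✓)  11-11(✓)  110-1(✓)  1101-(✓)  111-1(✓)  1110-(✓)
size-2^2 implicants → --101  -11-1  -110-  0-10-  011--  1--01(✓)  1--11(✓)  1-0-1(✓)  1-01-  1-1-1(✓)  10--1(✓)  10-1-  100--  11--1(✓)
size-2^3 implicants → 1---1
Unchecked terms (primes): --101, -0011, -11-1, -110-, 0-10-, 01-00, 011--, 1---1, 1-01-, 10-1-, 100--
Minterm coverage:
  m3 ⊆ -0011 [E]
  m4 ⊆ 0-10- [E]
  m5 ⊆ --101,0-10-
  m8 ⊆ 01-00 [E]
  m12 ⊆ -110-,0-10-,01-00,011--
  m13 ⊆ --101,-11-1,-110-,0-10-,011--
  m14 ⊆ 011-- [E]
  m16 ⊆ 100-- [E]
  m17 ⊆ 1---1,100--
  m18 ⊆ 1-01-,10-1-,100--
  m19 ⊆ -0011,1---1,1-01-,10-1-,100--
  m21 ⊆ --101,1---1
  m22 ⊆ 10-1- [E]
  m23 ⊆ 1---1,10-1-
  m25 ⊆ 1---1 [E]
  m26 ⊆ 1-01- [E]
  m27 ⊆ 1---1,1-01-
  m28 ⊆ -110- [E]
  m29 ⊆ --101,-11-1,-110-,1---1
  m31 ⊆ -11-1,1---1
E = {-0011, -110-, 0-10-, 01-00, 011--, 1---1, 1-01-, 10-1-, 100--}

9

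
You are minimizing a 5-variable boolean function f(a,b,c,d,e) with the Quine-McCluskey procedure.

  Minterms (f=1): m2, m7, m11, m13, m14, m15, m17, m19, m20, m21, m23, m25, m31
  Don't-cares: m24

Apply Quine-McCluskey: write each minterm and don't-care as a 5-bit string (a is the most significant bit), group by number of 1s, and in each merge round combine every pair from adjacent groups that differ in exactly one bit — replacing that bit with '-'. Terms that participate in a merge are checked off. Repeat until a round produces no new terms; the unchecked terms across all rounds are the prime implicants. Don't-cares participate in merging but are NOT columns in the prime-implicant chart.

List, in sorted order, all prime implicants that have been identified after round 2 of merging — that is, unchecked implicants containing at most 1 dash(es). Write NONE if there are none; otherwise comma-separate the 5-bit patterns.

[col 0] 00010, 00111*, 01011*, 01101*, 01110*, 01111*, 10001*, 10011*, 10100*, 10101*, 10111*, 11000*, 11001*, 11111*
[col 1] -0111*, -1111*, 0-111*, 01-11, 011-1, 0111-, 1-001, 1-111*, 10-01*, 10-11*, 100-1*, 101-1*, 1010-, 1100-
[col 2] --111, 10--1
Prime implicants: --111, 00010, 01-11, 011-1, 0111-, 1-001, 10--1, 1010-, 1100-

00010, 01-11, 011-1, 0111-, 1-001, 1010-, 1100-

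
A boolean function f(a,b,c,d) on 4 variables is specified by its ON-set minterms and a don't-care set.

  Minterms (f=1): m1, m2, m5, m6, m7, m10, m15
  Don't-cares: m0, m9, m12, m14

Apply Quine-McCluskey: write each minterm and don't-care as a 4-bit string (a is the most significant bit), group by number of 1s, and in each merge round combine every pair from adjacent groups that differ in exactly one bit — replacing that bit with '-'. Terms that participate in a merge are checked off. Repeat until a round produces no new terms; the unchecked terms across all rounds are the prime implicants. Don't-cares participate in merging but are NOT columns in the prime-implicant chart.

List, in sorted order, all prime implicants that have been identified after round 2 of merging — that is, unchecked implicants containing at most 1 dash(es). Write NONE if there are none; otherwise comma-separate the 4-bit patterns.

-001, 0-01, 00-0, 000-, 01-1, 11-0

size-2^0 implicants → 0000(✓)  0001(✓)  0010(✓)  0101(✓)  0110(✓)  0111(✓)  1001(✓)  1010(✓)  1100(✓)  1110(✓)  1111(✓)
size-2^1 implicants → -001  -010(✓)  -110(✓)  -111(✓)  0-01  0-10(✓)  00-0  000-  01-1  011-(✓)  1-10(✓)  11-0  111-(✓)
size-2^2 implicants → --10  -11-
Unchecked terms (primes): --10, -001, -11-, 0-01, 00-0, 000-, 01-1, 11-0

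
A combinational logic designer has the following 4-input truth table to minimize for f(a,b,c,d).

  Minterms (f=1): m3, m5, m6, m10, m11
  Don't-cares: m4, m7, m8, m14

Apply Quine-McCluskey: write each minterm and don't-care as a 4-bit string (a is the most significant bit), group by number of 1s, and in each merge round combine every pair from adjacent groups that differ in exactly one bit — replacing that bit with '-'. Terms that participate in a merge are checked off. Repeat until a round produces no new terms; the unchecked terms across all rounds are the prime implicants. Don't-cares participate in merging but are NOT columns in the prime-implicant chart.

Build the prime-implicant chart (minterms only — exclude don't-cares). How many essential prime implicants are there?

Round 0: 0011✓ 0100✓ 0101✓ 0110✓ 0111✓ 1000✓ 1010✓ 1011✓ 1110✓
Round 1: -011 -110 0-11 01-0✓ 01-1✓ 010-✓ 011-✓ 1-10 10-0 101-
Round 2: 01--
PIs = {-011, -110, 0-11, 01--, 1-10, 10-0, 101-}
Coverage chart:
  m3: -011,0-11
  m5: 01-- ←essential
  m6: -110,01--
  m10: 1-10,10-0,101-
  m11: -011,101-
Essential: 01--

1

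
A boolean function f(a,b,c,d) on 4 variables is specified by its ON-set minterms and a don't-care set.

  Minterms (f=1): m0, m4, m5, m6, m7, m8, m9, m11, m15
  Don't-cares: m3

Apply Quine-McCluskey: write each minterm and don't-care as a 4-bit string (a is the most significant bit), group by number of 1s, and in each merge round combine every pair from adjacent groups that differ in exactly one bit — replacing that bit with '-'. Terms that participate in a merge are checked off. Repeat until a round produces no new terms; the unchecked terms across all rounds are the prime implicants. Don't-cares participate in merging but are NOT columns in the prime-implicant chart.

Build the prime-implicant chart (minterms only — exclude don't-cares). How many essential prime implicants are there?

size-2^0 implicants → 0000(✓)  0011(✓)  0100(✓)  0101(✓)  0110(✓)  0111(✓)  1000(✓)  1001(✓)  1011(✓)  1111(✓)
size-2^1 implicants → -000  -011(✓)  -111(✓)  0-00  0-11(✓)  01-0(✓)  01-1(✓)  010-(✓)  011-(✓)  1-11(✓)  10-1  100-
size-2^2 implicants → --11  01--
Unchecked terms (primes): --11, -000, 0-00, 01--, 10-1, 100-
Minterm coverage:
  m0 ⊆ -000,0-00
  m4 ⊆ 0-00,01--
  m5 ⊆ 01-- [E]
  m6 ⊆ 01-- [E]
  m7 ⊆ --11,01--
  m8 ⊆ -000,100-
  m9 ⊆ 10-1,100-
  m11 ⊆ --11,10-1
  m15 ⊆ --11 [E]
E = {--11, 01--}

2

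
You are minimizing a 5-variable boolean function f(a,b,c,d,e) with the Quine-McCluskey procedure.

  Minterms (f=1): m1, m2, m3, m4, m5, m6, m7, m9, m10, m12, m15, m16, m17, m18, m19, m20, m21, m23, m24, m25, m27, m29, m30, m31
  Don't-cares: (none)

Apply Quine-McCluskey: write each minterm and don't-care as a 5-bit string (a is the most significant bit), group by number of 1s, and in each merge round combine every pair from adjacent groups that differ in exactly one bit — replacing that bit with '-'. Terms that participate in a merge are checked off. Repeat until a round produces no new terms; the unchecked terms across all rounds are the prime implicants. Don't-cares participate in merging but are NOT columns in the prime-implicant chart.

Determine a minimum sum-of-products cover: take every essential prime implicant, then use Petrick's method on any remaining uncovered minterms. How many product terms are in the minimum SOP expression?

10

size-2^0 implicants → 00001(✓)  00010(✓)  00011(✓)  00100(✓)  00101(✓)  00110(✓)  00111(✓)  01001(✓)  01010(✓)  01100(✓)  01111(✓)  10000(✓)  10001(✓)  10010(✓)  10011(✓)  10100(✓)  10101(✓)  10111(✓)  11000(✓)  11001(✓)  11011(✓)  11101(✓)  11110(✓)  11111(✓)
size-2^1 implicants → -0001(✓)  -0010(✓)  -0011(✓)  -0100(✓)  -0101(✓)  -0111(✓)  -1001(✓)  -1111(✓)  0-001(✓)  0-010  0-100  0-111(✓)  00-01(✓)  00-10(✓)  00-11(✓)  000-1(✓)  0001-(✓)  001-0(✓)  001-1(✓)  0010-(✓)  0011-(✓)  1-000(✓)  1-001(✓)  1-011(✓)  1-101(✓)  1-111(✓)  10-00(✓)  10-01(✓)  10-11(✓)  100-0(✓)  100-1(✓)  1000-(✓)  1001-(✓)  101-1(✓)  1010-(✓)  11-01(✓)  11-11(✓)  110-1(✓)  1100-(✓)  111-1(✓)  1111-
size-2^2 implicants → --001  --111  -0-01(✓)  -0-11(✓)  -00-1(✓)  -001-  -01-1(✓)  -010-  00--1(✓)  00-1-  001--  1--01(✓)  1--11(✓)  1-0-1(✓)  1-00-  1-1-1(✓)  10--1(✓)  10-0-  100--  11--1(✓)
size-2^3 implicants → -0--1  1---1
Unchecked terms (primes): --001, --111, -0--1, -001-, -010-, 0-010, 0-100, 00-1-, 001--, 1---1, 1-00-, 10-0-, 100--, 1111-
Minterm coverage:
  m1 ⊆ --001,-0--1
  m2 ⊆ -001-,0-010,00-1-
  m3 ⊆ -0--1,-001-,00-1-
  m4 ⊆ -010-,0-100,001--
  m5 ⊆ -0--1,-010-,001--
  m6 ⊆ 00-1-,001--
  m7 ⊆ --111,-0--1,00-1-,001--
  m9 ⊆ --001 [E]
  m10 ⊆ 0-010 [E]
  m12 ⊆ 0-100 [E]
  m15 ⊆ --111 [E]
  m16 ⊆ 1-00-,10-0-,100--
  m17 ⊆ --001,-0--1,1---1,1-00-,10-0-,100--
  m18 ⊆ -001-,100--
  m19 ⊆ -0--1,-001-,1---1,100--
  m20 ⊆ -010-,10-0-
  m21 ⊆ -0--1,-010-,1---1,10-0-
  m23 ⊆ --111,-0--1,1---1
  m24 ⊆ 1-00- [E]
  m25 ⊆ --001,1---1,1-00-
  m27 ⊆ 1---1 [E]
  m29 ⊆ 1---1 [E]
  m30 ⊆ 1111- [E]
  m31 ⊆ --111,1---1,1111-
E = {--001, --111, 0-010, 0-100, 1---1, 1-00-, 1111-}
Petrick residual → -001-, -010-, 00-1-
Cover = c'd'e + cde + b'c'd + b'cd' + a'c'de' + a'cd'e' + a'b'd + ae + ac'd' + abcd  |cover|=10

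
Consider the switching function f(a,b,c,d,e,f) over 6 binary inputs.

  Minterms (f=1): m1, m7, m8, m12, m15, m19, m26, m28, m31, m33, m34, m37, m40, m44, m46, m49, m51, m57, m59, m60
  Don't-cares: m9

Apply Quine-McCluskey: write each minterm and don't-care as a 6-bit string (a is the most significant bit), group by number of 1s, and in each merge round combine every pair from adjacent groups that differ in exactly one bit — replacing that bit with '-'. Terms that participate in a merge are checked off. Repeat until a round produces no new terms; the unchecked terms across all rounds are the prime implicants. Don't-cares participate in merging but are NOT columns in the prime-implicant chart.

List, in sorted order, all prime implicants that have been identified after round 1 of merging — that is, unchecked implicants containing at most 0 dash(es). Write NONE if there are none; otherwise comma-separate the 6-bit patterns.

[col 0] 000001*, 000111*, 001000*, 001001*, 001100*, 001111*, 010011*, 011010, 011100*, 011111*, 100001*, 100010, 100101*, 101000*, 101100*, 101110*, 110001*, 110011*, 111001*, 111011*, 111100*
[col 1] -00001, -01000*, -01100*, -10011, -11100*, 0-1100*, 0-1111, 00-001, 00-111, 001-00*, 00100-, 1-0001, 1-1100*, 100-01, 101-00*, 1011-0, 11-001*, 11-011*, 1100-1*, 1110-1*
[col 2] --1100, -01-00, 11-0-1
Prime implicants: --1100, -00001, -01-00, -10011, 0-1111, 00-001, 00-111, 00100-, 011010, 1-0001, 100-01, 100010, 1011-0, 11-0-1

011010, 100010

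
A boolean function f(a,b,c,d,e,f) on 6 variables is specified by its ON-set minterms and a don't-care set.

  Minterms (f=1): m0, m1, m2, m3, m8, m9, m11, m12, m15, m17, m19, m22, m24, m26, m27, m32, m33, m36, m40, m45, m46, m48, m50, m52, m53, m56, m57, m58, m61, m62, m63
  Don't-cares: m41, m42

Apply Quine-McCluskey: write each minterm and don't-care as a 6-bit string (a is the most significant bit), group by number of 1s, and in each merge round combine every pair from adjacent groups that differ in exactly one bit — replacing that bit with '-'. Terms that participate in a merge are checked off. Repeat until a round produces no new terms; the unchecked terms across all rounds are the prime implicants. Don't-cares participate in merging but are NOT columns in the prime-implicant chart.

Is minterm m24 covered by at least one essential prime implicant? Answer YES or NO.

Round 0: 000000✓ 000001✓ 000010✓ 000011✓ 001000✓ 001001✓ 001011✓ 001100✓ 001111✓ 010001✓ 010011✓ 010110 011000✓ 011010✓ 011011✓ 100000✓ 100001✓ 100100✓ 101000✓ 101001✓ 101010✓ 101101✓ 101110✓ 110000✓ 110010✓ 110100✓ 110101✓ 111000✓ 111001✓ 111010✓ 111101✓ 111110✓ 111111✓
Round 1: -00000✓ -00001✓ -01000✓ -01001✓ -11000✓ -11010✓ 0-0001✓ 0-0011✓ 0-1000✓ 0-1011✓ 00-000✓ 00-001✓ 00-011✓ 0000-0✓ 0000-1✓ 00000-✓ 00001-✓ 001-00 001-11 0010-1✓ 00100-✓ 01-011✓ 0100-1✓ 0110-0✓ 01101- 1-0000✓ 1-0100✓ 1-1000✓ 1-1001✓ 1-1010✓ 1-1101✓ 1-1110✓ 10-000✓ 10-001✓ 100-00✓ 10000-✓ 101-01✓ 101-10✓ 1010-0✓ 10100-✓ 11-000✓ 11-010✓ 11-101 110-00✓ 1100-0✓ 11010- 111-01✓ 111-10✓ 1110-0✓ 11100-✓ 1111-1 11111-
Round 2: --1000 -0-000✓ -0-001✓ -0000-✓ -0100-✓ -110-0 0--011 0-00-1 00-0-1 00-00-✓ 0000-- 1--000 1-0-00 1-1-01 1-1-10 1-10-0 1-100- 10-00-✓ 11-0-0
Round 3: -0-00-
PIs = {--1000, -0-00-, -110-0, 0--011, 0-00-1, 00-0-1, 0000--, 001-00, 001-11, 010110, 01101-, 1--000, 1-0-00, 1-1-01, 1-1-10, 1-10-0, 1-100-, 11-0-0, 11-101, 11010-, 1111-1, 11111-}
Coverage chart:
  m0: -0-00-,0000--
  m1: -0-00-,0-00-1,00-0-1,0000--
  m2: 0000-- ←essential
  m3: 0--011,0-00-1,00-0-1,0000--
  m8: --1000,-0-00-,001-00
  m9: -0-00-,00-0-1
  m11: 0--011,00-0-1,001-11
  m12: 001-00 ←essential
  m15: 001-11 ←essential
  m17: 0-00-1 ←essential
  m19: 0--011,0-00-1
  m22: 010110 ←essential
  m24: --1000,-110-0
  m26: -110-0,01101-
  m27: 0--011,01101-
  m32: -0-00-,1--000,1-0-00
  m33: -0-00- ←essential
  m36: 1-0-00 ←essential
  m40: --1000,-0-00-,1--000,1-10-0,1-100-
  m45: 1-1-01 ←essential
  m46: 1-1-10 ←essential
  m48: 1--000,1-0-00,11-0-0
  m50: 11-0-0 ←essential
  m52: 1-0-00,11010-
  m53: 11-101,11010-
  m56: --1000,-110-0,1--000,1-10-0,1-100-,11-0-0
  m57: 1-1-01,1-100-
  m58: -110-0,1-1-10,1-10-0,11-0-0
  m61: 1-1-01,11-101,1111-1
  m62: 1-1-10,11111-
  m63: 1111-1,11111-
Essential: -0-00-, 0-00-1, 0000--, 001-00, 001-11, 010110, 1-0-00, 1-1-01, 1-1-10, 11-0-0

NO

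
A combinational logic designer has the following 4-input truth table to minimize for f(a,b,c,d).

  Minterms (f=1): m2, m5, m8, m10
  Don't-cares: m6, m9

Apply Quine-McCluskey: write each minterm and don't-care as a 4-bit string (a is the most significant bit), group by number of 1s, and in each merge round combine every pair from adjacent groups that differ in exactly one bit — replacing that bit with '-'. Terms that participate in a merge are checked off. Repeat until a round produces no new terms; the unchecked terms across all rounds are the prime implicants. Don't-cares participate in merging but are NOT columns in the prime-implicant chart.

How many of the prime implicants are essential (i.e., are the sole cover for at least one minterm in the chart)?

size-2^0 implicants → 0010(✓)  0101  0110(✓)  1000(✓)  1001(✓)  1010(✓)
size-2^1 implicants → -010  0-10  10-0  100-
Unchecked terms (primes): -010, 0-10, 0101, 10-0, 100-
Minterm coverage:
  m2 ⊆ -010,0-10
  m5 ⊆ 0101 [E]
  m8 ⊆ 10-0,100-
  m10 ⊆ -010,10-0
E = {0101}

1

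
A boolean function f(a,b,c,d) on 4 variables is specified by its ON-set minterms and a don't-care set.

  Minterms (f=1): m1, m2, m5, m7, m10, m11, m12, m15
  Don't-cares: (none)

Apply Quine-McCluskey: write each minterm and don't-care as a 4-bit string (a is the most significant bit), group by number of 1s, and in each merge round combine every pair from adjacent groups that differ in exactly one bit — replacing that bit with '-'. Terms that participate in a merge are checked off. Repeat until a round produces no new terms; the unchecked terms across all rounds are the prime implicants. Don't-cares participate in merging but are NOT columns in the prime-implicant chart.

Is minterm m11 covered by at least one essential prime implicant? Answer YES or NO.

size-2^0 implicants → 0001(✓)  0010(✓)  0101(✓)  0111(✓)  1010(✓)  1011(✓)  1100  1111(✓)
size-2^1 implicants → -010  -111  0-01  01-1  1-11  101-
Unchecked terms (primes): -010, -111, 0-01, 01-1, 1-11, 101-, 1100
Minterm coverage:
  m1 ⊆ 0-01 [E]
  m2 ⊆ -010 [E]
  m5 ⊆ 0-01,01-1
  m7 ⊆ -111,01-1
  m10 ⊆ -010,101-
  m11 ⊆ 1-11,101-
  m12 ⊆ 1100 [E]
  m15 ⊆ -111,1-11
E = {-010, 0-01, 1100}

NO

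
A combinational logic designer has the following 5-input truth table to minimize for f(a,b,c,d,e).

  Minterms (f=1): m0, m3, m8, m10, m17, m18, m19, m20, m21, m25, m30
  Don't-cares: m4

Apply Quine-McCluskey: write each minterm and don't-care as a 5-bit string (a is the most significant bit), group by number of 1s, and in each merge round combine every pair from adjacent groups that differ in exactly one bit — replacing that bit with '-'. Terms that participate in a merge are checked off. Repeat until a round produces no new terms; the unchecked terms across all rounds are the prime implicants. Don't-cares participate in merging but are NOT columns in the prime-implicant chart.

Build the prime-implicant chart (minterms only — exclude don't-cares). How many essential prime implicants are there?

5

[col 0] 00000*, 00011*, 00100*, 01000*, 01010*, 10001*, 10010*, 10011*, 10100*, 10101*, 11001*, 11110
[col 1] -0011, -0100, 0-000, 00-00, 010-0, 1-001, 10-01, 100-1, 1001-, 1010-
Prime implicants: -0011, -0100, 0-000, 00-00, 010-0, 1-001, 10-01, 100-1, 1001-, 1010-, 11110
PI chart (minterm → PIs covering it):
  0 | 0-000,00-00
  3 | -0011  (sole → essential)
  8 | 0-000,010-0
  10 | 010-0  (sole → essential)
  17 | 1-001,10-01,100-1
  18 | 1001-  (sole → essential)
  19 | -0011,100-1,1001-
  20 | -0100,1010-
  21 | 10-01,1010-
  25 | 1-001  (sole → essential)
  30 | 11110  (sole → essential)
Essential prime implicants: -0011, 010-0, 1-001, 1001-, 11110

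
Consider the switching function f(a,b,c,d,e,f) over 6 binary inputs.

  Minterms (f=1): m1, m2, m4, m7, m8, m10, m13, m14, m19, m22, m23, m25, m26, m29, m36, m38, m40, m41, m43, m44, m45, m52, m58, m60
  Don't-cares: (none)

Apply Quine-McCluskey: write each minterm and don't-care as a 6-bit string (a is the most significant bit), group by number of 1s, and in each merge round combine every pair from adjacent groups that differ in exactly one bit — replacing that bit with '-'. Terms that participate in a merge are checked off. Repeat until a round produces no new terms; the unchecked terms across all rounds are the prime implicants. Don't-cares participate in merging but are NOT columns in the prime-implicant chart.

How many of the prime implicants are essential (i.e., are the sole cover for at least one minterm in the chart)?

12

size-2^0 implicants → 000001  000010(✓)  000100(✓)  000111(✓)  001000(✓)  001010(✓)  001101(✓)  001110(✓)  010011(✓)  010110(✓)  010111(✓)  011001(✓)  011010(✓)  011101(✓)  100100(✓)  100110(✓)  101000(✓)  101001(✓)  101011(✓)  101100(✓)  101101(✓)  110100(✓)  111010(✓)  111100(✓)
size-2^1 implicants → -00100  -01000  -01101  -11010  0-0111  0-1010  0-1101  00-010  001-10  0010-0  010-11  01011-  011-01  1-0100(✓)  1-1100(✓)  10-100(✓)  1001-0  101-00(✓)  101-01(✓)  1010-1  10100-(✓)  10110-(✓)  11-100(✓)
size-2^2 implicants → 1--100  101-0-
Unchecked terms (primes): -00100, -01000, -01101, -11010, 0-0111, 0-1010, 0-1101, 00-010, 000001, 001-10, 0010-0, 010-11, 01011-, 011-01, 1--100, 1001-0, 101-0-, 1010-1
Minterm coverage:
  m1 ⊆ 000001 [E]
  m2 ⊆ 00-010 [E]
  m4 ⊆ -00100 [E]
  m7 ⊆ 0-0111 [E]
  m8 ⊆ -01000,0010-0
  m10 ⊆ 0-1010,00-010,001-10,0010-0
  m13 ⊆ -01101,0-1101
  m14 ⊆ 001-10 [E]
  m19 ⊆ 010-11 [E]
  m22 ⊆ 01011- [E]
  m23 ⊆ 0-0111,010-11,01011-
  m25 ⊆ 011-01 [E]
  m26 ⊆ -11010,0-1010
  m29 ⊆ 0-1101,011-01
  m36 ⊆ -00100,1--100,1001-0
  m38 ⊆ 1001-0 [E]
  m40 ⊆ -01000,101-0-
  m41 ⊆ 101-0-,1010-1
  m43 ⊆ 1010-1 [E]
  m44 ⊆ 1--100,101-0-
  m45 ⊆ -01101,101-0-
  m52 ⊆ 1--100 [E]
  m58 ⊆ -11010 [E]
  m60 ⊆ 1--100 [E]
E = {-00100, -11010, 0-0111, 00-010, 000001, 001-10, 010-11, 01011-, 011-01, 1--100, 1001-0, 1010-1}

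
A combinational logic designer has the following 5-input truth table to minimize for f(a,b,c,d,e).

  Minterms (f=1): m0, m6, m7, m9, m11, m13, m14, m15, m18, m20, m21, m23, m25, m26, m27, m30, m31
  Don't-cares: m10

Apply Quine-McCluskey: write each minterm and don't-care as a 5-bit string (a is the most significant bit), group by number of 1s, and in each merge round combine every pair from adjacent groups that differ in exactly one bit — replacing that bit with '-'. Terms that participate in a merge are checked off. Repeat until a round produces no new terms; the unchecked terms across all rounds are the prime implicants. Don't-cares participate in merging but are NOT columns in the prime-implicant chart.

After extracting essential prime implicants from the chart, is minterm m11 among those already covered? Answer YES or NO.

YES

[col 0] 00000, 00110*, 00111*, 01001*, 01010*, 01011*, 01101*, 01110*, 01111*, 10010*, 10100*, 10101*, 10111*, 11001*, 11010*, 11011*, 11110*, 11111*
[col 1] -0111*, -1001*, -1010*, -1011*, -1110*, -1111*, 0-110*, 0-111*, 0011-*, 01-01*, 01-10*, 01-11*, 010-1*, 0101-*, 011-1*, 0111-*, 1-010, 1-111*, 101-1, 1010-, 11-10*, 11-11*, 110-1*, 1101-*, 1111-*
[col 2] --111, -1-10*, -1-11*, -10-1, -101-*, -111-*, 0-11-, 01--1, 01-1-*, 11-1-*
[col 3] -1-1-
Prime implicants: --111, -1-1-, -10-1, 0-11-, 00000, 01--1, 1-010, 101-1, 1010-
PI chart (minterm → PIs covering it):
  0 | 00000  (sole → essential)
  6 | 0-11-  (sole → essential)
  7 | --111,0-11-
  9 | -10-1,01--1
  11 | -1-1-,-10-1,01--1
  13 | 01--1  (sole → essential)
  14 | -1-1-,0-11-
  15 | --111,-1-1-,0-11-,01--1
  18 | 1-010  (sole → essential)
  20 | 1010-  (sole → essential)
  21 | 101-1,1010-
  23 | --111,101-1
  25 | -10-1  (sole → essential)
  26 | -1-1-,1-010
  27 | -1-1-,-10-1
  30 | -1-1-  (sole → essential)
  31 | --111,-1-1-
Essential prime implicants: -1-1-, -10-1, 0-11-, 00000, 01--1, 1-010, 1010-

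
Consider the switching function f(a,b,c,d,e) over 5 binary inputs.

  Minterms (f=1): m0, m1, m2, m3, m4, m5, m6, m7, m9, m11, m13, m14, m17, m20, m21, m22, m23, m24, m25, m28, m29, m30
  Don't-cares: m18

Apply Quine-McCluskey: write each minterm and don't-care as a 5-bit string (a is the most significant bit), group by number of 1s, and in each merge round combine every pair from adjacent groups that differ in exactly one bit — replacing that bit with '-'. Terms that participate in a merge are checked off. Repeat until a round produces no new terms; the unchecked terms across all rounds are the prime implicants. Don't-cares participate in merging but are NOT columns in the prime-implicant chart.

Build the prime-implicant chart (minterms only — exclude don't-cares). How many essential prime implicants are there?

size-2^0 implicants → 00000(✓)  00001(✓)  00010(✓)  00011(✓)  00100(✓)  00101(✓)  00110(✓)  00111(✓)  01001(✓)  01011(✓)  01101(✓)  01110(✓)  10001(✓)  10010(✓)  10100(✓)  10101(✓)  10110(✓)  10111(✓)  11000(✓)  11001(✓)  11100(✓)  11101(✓)  11110(✓)
size-2^1 implicants → -0001(✓)  -0010(✓)  -0100(✓)  -0101(✓)  -0110(✓)  -0111(✓)  -1001(✓)  -1101(✓)  -1110(✓)  0-001(✓)  0-011(✓)  0-101(✓)  0-110(✓)  00-00(✓)  00-01(✓)  00-10(✓)  00-11(✓)  000-0(✓)  000-1(✓)  0000-(✓)  0001-(✓)  001-0(✓)  001-1(✓)  0010-(✓)  0011-(✓)  01-01(✓)  010-1(✓)  1-001(✓)  1-100(✓)  1-101(✓)  1-110(✓)  10-01(✓)  10-10(✓)  101-0(✓)  101-1(✓)  1010-(✓)  1011-(✓)  11-00(✓)  11-01(✓)  1100-(✓)  111-0(✓)  1110-(✓)
size-2^2 implicants → --001(✓)  --101(✓)  --110  -0-01(✓)  -0-10  -01-0(✓)  -01-1(✓)  -010-(✓)  -011-(✓)  -1-01(✓)  0--01(✓)  0-0-1  00--0(✓)  00--1(✓)  00-0-(✓)  00-1-(✓)  000--(✓)  001--(✓)  1--01(✓)  1-1-0  1-10-  101--(✓)  11-0-
size-2^3 implicants → ---01  -01--  00---
Unchecked terms (primes): ---01, --110, -0-10, -01--, 0-0-1, 00---, 1-1-0, 1-10-, 11-0-
Minterm coverage:
  m0 ⊆ 00--- [E]
  m1 ⊆ ---01,0-0-1,00---
  m2 ⊆ -0-10,00---
  m3 ⊆ 0-0-1,00---
  m4 ⊆ -01--,00---
  m5 ⊆ ---01,-01--,00---
  m6 ⊆ --110,-0-10,-01--,00---
  m7 ⊆ -01--,00---
  m9 ⊆ ---01,0-0-1
  m11 ⊆ 0-0-1 [E]
  m13 ⊆ ---01 [E]
  m14 ⊆ --110 [E]
  m17 ⊆ ---01 [E]
  m20 ⊆ -01--,1-1-0,1-10-
  m21 ⊆ ---01,-01--,1-10-
  m22 ⊆ --110,-0-10,-01--,1-1-0
  m23 ⊆ -01-- [E]
  m24 ⊆ 11-0- [E]
  m25 ⊆ ---01,11-0-
  m28 ⊆ 1-1-0,1-10-,11-0-
  m29 ⊆ ---01,1-10-,11-0-
  m30 ⊆ --110,1-1-0
E = {---01, --110, -01--, 0-0-1, 00---, 11-0-}

6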